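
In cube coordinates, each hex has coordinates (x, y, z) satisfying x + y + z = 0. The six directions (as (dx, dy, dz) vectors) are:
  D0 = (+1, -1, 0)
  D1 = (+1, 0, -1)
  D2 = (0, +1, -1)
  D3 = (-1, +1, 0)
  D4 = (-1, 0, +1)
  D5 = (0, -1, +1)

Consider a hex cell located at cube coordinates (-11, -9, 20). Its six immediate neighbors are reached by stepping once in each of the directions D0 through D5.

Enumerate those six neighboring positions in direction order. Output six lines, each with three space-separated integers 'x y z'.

Answer: -10 -10 20
-10 -9 19
-11 -8 19
-12 -8 20
-12 -9 21
-11 -10 21

Derivation:
Center: (-11, -9, 20). Add each direction:
  D0: (-11, -9, 20) + (1, -1, 0) = (-10, -10, 20)
  D1: (-11, -9, 20) + (1, 0, -1) = (-10, -9, 19)
  D2: (-11, -9, 20) + (0, 1, -1) = (-11, -8, 19)
  D3: (-11, -9, 20) + (-1, 1, 0) = (-12, -8, 20)
  D4: (-11, -9, 20) + (-1, 0, 1) = (-12, -9, 21)
  D5: (-11, -9, 20) + (0, -1, 1) = (-11, -10, 21)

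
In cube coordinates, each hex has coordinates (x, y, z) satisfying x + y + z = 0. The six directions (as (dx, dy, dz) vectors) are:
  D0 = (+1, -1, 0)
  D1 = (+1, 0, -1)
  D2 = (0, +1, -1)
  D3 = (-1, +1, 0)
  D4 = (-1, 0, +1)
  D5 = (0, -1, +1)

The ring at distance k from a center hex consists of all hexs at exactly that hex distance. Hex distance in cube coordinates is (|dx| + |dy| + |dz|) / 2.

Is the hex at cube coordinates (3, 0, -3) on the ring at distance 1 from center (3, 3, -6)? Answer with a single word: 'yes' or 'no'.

|px - cx| = |3 - 3| = 0
|py - cy| = |0 - 3| = 3
|pz - cz| = |-3 - (-6)| = 3
distance = (0+3+3)/2 = 6/2 = 3
radius = 1; distance != radius -> no

Answer: no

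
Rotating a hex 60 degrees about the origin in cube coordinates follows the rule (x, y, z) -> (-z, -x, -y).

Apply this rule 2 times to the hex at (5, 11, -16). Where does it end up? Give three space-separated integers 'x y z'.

Start: (5, 11, -16)
Step 1: (5, 11, -16) -> (-(-16), -(5), -(11)) = (16, -5, -11)
Step 2: (16, -5, -11) -> (-(-11), -(16), -(-5)) = (11, -16, 5)

Answer: 11 -16 5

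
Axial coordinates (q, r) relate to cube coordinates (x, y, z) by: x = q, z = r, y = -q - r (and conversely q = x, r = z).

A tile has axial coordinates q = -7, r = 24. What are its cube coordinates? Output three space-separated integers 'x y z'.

x = q = -7
z = r = 24
y = -x - z = -(-7) - (24) = -17

Answer: -7 -17 24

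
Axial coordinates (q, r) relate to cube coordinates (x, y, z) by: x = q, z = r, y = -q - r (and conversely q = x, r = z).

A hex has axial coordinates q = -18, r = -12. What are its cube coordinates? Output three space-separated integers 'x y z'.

x = q = -18
z = r = -12
y = -x - z = -(-18) - (-12) = 30

Answer: -18 30 -12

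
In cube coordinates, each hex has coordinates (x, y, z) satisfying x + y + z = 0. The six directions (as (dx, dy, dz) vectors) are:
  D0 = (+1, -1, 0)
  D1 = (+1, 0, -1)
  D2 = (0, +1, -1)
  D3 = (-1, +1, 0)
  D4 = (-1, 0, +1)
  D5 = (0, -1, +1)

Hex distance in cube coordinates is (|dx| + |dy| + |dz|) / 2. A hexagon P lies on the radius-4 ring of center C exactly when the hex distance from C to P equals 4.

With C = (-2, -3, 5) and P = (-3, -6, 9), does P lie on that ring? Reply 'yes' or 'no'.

|px - cx| = |-3 - (-2)| = 1
|py - cy| = |-6 - (-3)| = 3
|pz - cz| = |9 - 5| = 4
distance = (1+3+4)/2 = 8/2 = 4
radius = 4; distance == radius -> yes

Answer: yes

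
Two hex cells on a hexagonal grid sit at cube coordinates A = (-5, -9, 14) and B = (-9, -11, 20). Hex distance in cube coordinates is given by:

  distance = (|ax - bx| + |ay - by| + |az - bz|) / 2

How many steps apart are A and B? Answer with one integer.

Answer: 6

Derivation:
|ax - bx| = |-5 - (-9)| = 4
|ay - by| = |-9 - (-11)| = 2
|az - bz| = |14 - 20| = 6
distance = (4 + 2 + 6) / 2 = 12 / 2 = 6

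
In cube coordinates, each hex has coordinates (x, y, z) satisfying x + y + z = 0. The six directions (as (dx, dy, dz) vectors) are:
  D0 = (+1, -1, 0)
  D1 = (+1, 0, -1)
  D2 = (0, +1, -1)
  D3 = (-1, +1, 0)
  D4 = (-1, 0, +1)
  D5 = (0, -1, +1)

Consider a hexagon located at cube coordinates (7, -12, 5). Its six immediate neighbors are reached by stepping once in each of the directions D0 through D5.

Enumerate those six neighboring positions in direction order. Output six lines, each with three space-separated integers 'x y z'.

Center: (7, -12, 5). Add each direction:
  D0: (7, -12, 5) + (1, -1, 0) = (8, -13, 5)
  D1: (7, -12, 5) + (1, 0, -1) = (8, -12, 4)
  D2: (7, -12, 5) + (0, 1, -1) = (7, -11, 4)
  D3: (7, -12, 5) + (-1, 1, 0) = (6, -11, 5)
  D4: (7, -12, 5) + (-1, 0, 1) = (6, -12, 6)
  D5: (7, -12, 5) + (0, -1, 1) = (7, -13, 6)

Answer: 8 -13 5
8 -12 4
7 -11 4
6 -11 5
6 -12 6
7 -13 6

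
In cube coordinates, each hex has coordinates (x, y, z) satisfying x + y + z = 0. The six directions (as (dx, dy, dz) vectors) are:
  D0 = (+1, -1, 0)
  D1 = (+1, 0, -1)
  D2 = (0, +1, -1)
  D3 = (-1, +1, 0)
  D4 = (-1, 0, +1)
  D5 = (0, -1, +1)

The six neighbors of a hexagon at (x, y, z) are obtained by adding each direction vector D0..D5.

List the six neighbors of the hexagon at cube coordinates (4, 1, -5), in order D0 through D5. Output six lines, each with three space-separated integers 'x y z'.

Answer: 5 0 -5
5 1 -6
4 2 -6
3 2 -5
3 1 -4
4 0 -4

Derivation:
Center: (4, 1, -5). Add each direction:
  D0: (4, 1, -5) + (1, -1, 0) = (5, 0, -5)
  D1: (4, 1, -5) + (1, 0, -1) = (5, 1, -6)
  D2: (4, 1, -5) + (0, 1, -1) = (4, 2, -6)
  D3: (4, 1, -5) + (-1, 1, 0) = (3, 2, -5)
  D4: (4, 1, -5) + (-1, 0, 1) = (3, 1, -4)
  D5: (4, 1, -5) + (0, -1, 1) = (4, 0, -4)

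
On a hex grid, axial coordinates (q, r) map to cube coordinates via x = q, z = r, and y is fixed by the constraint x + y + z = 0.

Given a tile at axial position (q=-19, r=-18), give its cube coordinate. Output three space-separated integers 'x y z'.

x = q = -19
z = r = -18
y = -x - z = -(-19) - (-18) = 37

Answer: -19 37 -18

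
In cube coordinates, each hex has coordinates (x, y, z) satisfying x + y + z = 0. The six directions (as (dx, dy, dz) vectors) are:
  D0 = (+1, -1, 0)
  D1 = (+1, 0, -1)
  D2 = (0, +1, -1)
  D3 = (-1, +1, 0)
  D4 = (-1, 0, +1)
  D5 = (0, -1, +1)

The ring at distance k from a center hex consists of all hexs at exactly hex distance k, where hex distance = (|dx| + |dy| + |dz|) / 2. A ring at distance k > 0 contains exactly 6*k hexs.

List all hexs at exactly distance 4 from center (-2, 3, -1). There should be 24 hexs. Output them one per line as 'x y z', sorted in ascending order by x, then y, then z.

Answer: -6 3 3
-6 4 2
-6 5 1
-6 6 0
-6 7 -1
-5 2 3
-5 7 -2
-4 1 3
-4 7 -3
-3 0 3
-3 7 -4
-2 -1 3
-2 7 -5
-1 -1 2
-1 6 -5
0 -1 1
0 5 -5
1 -1 0
1 4 -5
2 -1 -1
2 0 -2
2 1 -3
2 2 -4
2 3 -5

Derivation:
Walk ring at distance 4 from (-2, 3, -1):
Start at center + D4*4 = (-6, 3, 3)
  hex 0: (-6, 3, 3)
  hex 1: (-5, 2, 3)
  hex 2: (-4, 1, 3)
  hex 3: (-3, 0, 3)
  hex 4: (-2, -1, 3)
  hex 5: (-1, -1, 2)
  hex 6: (0, -1, 1)
  hex 7: (1, -1, 0)
  hex 8: (2, -1, -1)
  hex 9: (2, 0, -2)
  hex 10: (2, 1, -3)
  hex 11: (2, 2, -4)
  hex 12: (2, 3, -5)
  hex 13: (1, 4, -5)
  hex 14: (0, 5, -5)
  hex 15: (-1, 6, -5)
  hex 16: (-2, 7, -5)
  hex 17: (-3, 7, -4)
  hex 18: (-4, 7, -3)
  hex 19: (-5, 7, -2)
  hex 20: (-6, 7, -1)
  hex 21: (-6, 6, 0)
  hex 22: (-6, 5, 1)
  hex 23: (-6, 4, 2)
Sorted: 24 hexes.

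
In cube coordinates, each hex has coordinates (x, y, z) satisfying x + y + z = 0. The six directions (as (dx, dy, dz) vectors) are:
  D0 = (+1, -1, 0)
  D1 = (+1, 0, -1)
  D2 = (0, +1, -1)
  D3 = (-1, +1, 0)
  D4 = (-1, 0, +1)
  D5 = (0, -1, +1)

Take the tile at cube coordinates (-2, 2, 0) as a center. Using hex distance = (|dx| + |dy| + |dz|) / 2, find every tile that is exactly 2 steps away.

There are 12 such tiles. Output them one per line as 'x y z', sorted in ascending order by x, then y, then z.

Answer: -4 2 2
-4 3 1
-4 4 0
-3 1 2
-3 4 -1
-2 0 2
-2 4 -2
-1 0 1
-1 3 -2
0 0 0
0 1 -1
0 2 -2

Derivation:
Walk ring at distance 2 from (-2, 2, 0):
Start at center + D4*2 = (-4, 2, 2)
  hex 0: (-4, 2, 2)
  hex 1: (-3, 1, 2)
  hex 2: (-2, 0, 2)
  hex 3: (-1, 0, 1)
  hex 4: (0, 0, 0)
  hex 5: (0, 1, -1)
  hex 6: (0, 2, -2)
  hex 7: (-1, 3, -2)
  hex 8: (-2, 4, -2)
  hex 9: (-3, 4, -1)
  hex 10: (-4, 4, 0)
  hex 11: (-4, 3, 1)
Sorted: 12 hexes.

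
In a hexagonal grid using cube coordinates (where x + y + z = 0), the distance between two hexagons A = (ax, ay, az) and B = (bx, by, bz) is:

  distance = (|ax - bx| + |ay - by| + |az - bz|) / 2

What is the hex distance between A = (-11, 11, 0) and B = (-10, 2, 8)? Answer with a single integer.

Answer: 9

Derivation:
|ax - bx| = |-11 - (-10)| = 1
|ay - by| = |11 - 2| = 9
|az - bz| = |0 - 8| = 8
distance = (1 + 9 + 8) / 2 = 18 / 2 = 9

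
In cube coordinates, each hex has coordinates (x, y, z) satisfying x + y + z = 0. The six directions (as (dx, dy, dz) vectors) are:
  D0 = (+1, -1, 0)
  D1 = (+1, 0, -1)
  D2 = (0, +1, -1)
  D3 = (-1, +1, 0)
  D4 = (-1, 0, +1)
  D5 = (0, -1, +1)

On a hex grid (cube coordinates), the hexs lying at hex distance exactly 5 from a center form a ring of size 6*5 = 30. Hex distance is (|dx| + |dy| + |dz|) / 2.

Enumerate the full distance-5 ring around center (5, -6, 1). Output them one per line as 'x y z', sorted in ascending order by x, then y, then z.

Walk ring at distance 5 from (5, -6, 1):
Start at center + D4*5 = (0, -6, 6)
  hex 0: (0, -6, 6)
  hex 1: (1, -7, 6)
  hex 2: (2, -8, 6)
  hex 3: (3, -9, 6)
  hex 4: (4, -10, 6)
  hex 5: (5, -11, 6)
  hex 6: (6, -11, 5)
  hex 7: (7, -11, 4)
  hex 8: (8, -11, 3)
  hex 9: (9, -11, 2)
  hex 10: (10, -11, 1)
  hex 11: (10, -10, 0)
  hex 12: (10, -9, -1)
  hex 13: (10, -8, -2)
  hex 14: (10, -7, -3)
  hex 15: (10, -6, -4)
  hex 16: (9, -5, -4)
  hex 17: (8, -4, -4)
  hex 18: (7, -3, -4)
  hex 19: (6, -2, -4)
  hex 20: (5, -1, -4)
  hex 21: (4, -1, -3)
  hex 22: (3, -1, -2)
  hex 23: (2, -1, -1)
  hex 24: (1, -1, 0)
  hex 25: (0, -1, 1)
  hex 26: (0, -2, 2)
  hex 27: (0, -3, 3)
  hex 28: (0, -4, 4)
  hex 29: (0, -5, 5)
Sorted: 30 hexes.

Answer: 0 -6 6
0 -5 5
0 -4 4
0 -3 3
0 -2 2
0 -1 1
1 -7 6
1 -1 0
2 -8 6
2 -1 -1
3 -9 6
3 -1 -2
4 -10 6
4 -1 -3
5 -11 6
5 -1 -4
6 -11 5
6 -2 -4
7 -11 4
7 -3 -4
8 -11 3
8 -4 -4
9 -11 2
9 -5 -4
10 -11 1
10 -10 0
10 -9 -1
10 -8 -2
10 -7 -3
10 -6 -4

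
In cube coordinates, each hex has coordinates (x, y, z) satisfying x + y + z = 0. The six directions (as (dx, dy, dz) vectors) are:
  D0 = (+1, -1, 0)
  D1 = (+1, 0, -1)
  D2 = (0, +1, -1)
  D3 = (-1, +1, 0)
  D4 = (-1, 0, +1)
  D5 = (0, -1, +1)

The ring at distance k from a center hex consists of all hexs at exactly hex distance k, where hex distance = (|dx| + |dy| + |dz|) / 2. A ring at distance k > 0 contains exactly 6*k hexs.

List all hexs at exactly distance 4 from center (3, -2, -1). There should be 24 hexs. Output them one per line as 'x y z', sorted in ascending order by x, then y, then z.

Walk ring at distance 4 from (3, -2, -1):
Start at center + D4*4 = (-1, -2, 3)
  hex 0: (-1, -2, 3)
  hex 1: (0, -3, 3)
  hex 2: (1, -4, 3)
  hex 3: (2, -5, 3)
  hex 4: (3, -6, 3)
  hex 5: (4, -6, 2)
  hex 6: (5, -6, 1)
  hex 7: (6, -6, 0)
  hex 8: (7, -6, -1)
  hex 9: (7, -5, -2)
  hex 10: (7, -4, -3)
  hex 11: (7, -3, -4)
  hex 12: (7, -2, -5)
  hex 13: (6, -1, -5)
  hex 14: (5, 0, -5)
  hex 15: (4, 1, -5)
  hex 16: (3, 2, -5)
  hex 17: (2, 2, -4)
  hex 18: (1, 2, -3)
  hex 19: (0, 2, -2)
  hex 20: (-1, 2, -1)
  hex 21: (-1, 1, 0)
  hex 22: (-1, 0, 1)
  hex 23: (-1, -1, 2)
Sorted: 24 hexes.

Answer: -1 -2 3
-1 -1 2
-1 0 1
-1 1 0
-1 2 -1
0 -3 3
0 2 -2
1 -4 3
1 2 -3
2 -5 3
2 2 -4
3 -6 3
3 2 -5
4 -6 2
4 1 -5
5 -6 1
5 0 -5
6 -6 0
6 -1 -5
7 -6 -1
7 -5 -2
7 -4 -3
7 -3 -4
7 -2 -5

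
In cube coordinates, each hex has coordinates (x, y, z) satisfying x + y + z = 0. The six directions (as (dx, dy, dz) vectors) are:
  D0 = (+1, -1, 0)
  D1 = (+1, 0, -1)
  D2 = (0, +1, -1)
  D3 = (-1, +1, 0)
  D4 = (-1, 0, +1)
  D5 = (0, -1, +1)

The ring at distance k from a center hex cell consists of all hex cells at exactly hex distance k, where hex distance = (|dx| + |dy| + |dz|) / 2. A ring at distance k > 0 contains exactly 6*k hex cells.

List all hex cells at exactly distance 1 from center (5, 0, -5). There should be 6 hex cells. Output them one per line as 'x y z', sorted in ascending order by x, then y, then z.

Walk ring at distance 1 from (5, 0, -5):
Start at center + D4*1 = (4, 0, -4)
  hex 0: (4, 0, -4)
  hex 1: (5, -1, -4)
  hex 2: (6, -1, -5)
  hex 3: (6, 0, -6)
  hex 4: (5, 1, -6)
  hex 5: (4, 1, -5)
Sorted: 6 hexes.

Answer: 4 0 -4
4 1 -5
5 -1 -4
5 1 -6
6 -1 -5
6 0 -6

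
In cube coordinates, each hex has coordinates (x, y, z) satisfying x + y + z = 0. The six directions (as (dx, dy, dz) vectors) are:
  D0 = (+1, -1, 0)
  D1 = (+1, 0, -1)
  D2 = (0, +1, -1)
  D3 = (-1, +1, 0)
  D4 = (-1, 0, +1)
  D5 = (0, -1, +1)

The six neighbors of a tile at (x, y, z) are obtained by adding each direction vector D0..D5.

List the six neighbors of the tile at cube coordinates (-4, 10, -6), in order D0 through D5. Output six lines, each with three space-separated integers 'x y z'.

Answer: -3 9 -6
-3 10 -7
-4 11 -7
-5 11 -6
-5 10 -5
-4 9 -5

Derivation:
Center: (-4, 10, -6). Add each direction:
  D0: (-4, 10, -6) + (1, -1, 0) = (-3, 9, -6)
  D1: (-4, 10, -6) + (1, 0, -1) = (-3, 10, -7)
  D2: (-4, 10, -6) + (0, 1, -1) = (-4, 11, -7)
  D3: (-4, 10, -6) + (-1, 1, 0) = (-5, 11, -6)
  D4: (-4, 10, -6) + (-1, 0, 1) = (-5, 10, -5)
  D5: (-4, 10, -6) + (0, -1, 1) = (-4, 9, -5)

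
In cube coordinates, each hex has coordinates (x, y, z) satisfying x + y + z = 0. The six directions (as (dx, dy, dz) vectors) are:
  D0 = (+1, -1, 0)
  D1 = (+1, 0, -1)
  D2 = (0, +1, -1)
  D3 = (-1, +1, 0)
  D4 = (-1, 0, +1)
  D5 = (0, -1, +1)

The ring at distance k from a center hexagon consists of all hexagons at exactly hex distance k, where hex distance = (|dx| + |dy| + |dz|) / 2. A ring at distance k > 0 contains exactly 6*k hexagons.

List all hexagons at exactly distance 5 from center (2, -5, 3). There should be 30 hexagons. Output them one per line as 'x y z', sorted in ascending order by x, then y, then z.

Walk ring at distance 5 from (2, -5, 3):
Start at center + D4*5 = (-3, -5, 8)
  hex 0: (-3, -5, 8)
  hex 1: (-2, -6, 8)
  hex 2: (-1, -7, 8)
  hex 3: (0, -8, 8)
  hex 4: (1, -9, 8)
  hex 5: (2, -10, 8)
  hex 6: (3, -10, 7)
  hex 7: (4, -10, 6)
  hex 8: (5, -10, 5)
  hex 9: (6, -10, 4)
  hex 10: (7, -10, 3)
  hex 11: (7, -9, 2)
  hex 12: (7, -8, 1)
  hex 13: (7, -7, 0)
  hex 14: (7, -6, -1)
  hex 15: (7, -5, -2)
  hex 16: (6, -4, -2)
  hex 17: (5, -3, -2)
  hex 18: (4, -2, -2)
  hex 19: (3, -1, -2)
  hex 20: (2, 0, -2)
  hex 21: (1, 0, -1)
  hex 22: (0, 0, 0)
  hex 23: (-1, 0, 1)
  hex 24: (-2, 0, 2)
  hex 25: (-3, 0, 3)
  hex 26: (-3, -1, 4)
  hex 27: (-3, -2, 5)
  hex 28: (-3, -3, 6)
  hex 29: (-3, -4, 7)
Sorted: 30 hexes.

Answer: -3 -5 8
-3 -4 7
-3 -3 6
-3 -2 5
-3 -1 4
-3 0 3
-2 -6 8
-2 0 2
-1 -7 8
-1 0 1
0 -8 8
0 0 0
1 -9 8
1 0 -1
2 -10 8
2 0 -2
3 -10 7
3 -1 -2
4 -10 6
4 -2 -2
5 -10 5
5 -3 -2
6 -10 4
6 -4 -2
7 -10 3
7 -9 2
7 -8 1
7 -7 0
7 -6 -1
7 -5 -2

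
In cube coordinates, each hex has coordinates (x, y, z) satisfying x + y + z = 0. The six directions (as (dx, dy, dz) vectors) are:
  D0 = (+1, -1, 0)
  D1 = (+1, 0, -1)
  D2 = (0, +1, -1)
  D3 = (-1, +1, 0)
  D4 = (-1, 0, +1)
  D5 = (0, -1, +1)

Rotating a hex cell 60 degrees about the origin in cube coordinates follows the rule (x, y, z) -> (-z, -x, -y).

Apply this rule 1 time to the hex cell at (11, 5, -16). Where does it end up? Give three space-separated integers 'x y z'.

Answer: 16 -11 -5

Derivation:
Start: (11, 5, -16)
Step 1: (11, 5, -16) -> (-(-16), -(11), -(5)) = (16, -11, -5)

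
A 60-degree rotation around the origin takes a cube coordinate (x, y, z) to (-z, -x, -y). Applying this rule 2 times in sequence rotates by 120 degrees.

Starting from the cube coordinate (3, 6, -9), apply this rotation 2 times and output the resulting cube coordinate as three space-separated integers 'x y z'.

Answer: 6 -9 3

Derivation:
Start: (3, 6, -9)
Step 1: (3, 6, -9) -> (-(-9), -(3), -(6)) = (9, -3, -6)
Step 2: (9, -3, -6) -> (-(-6), -(9), -(-3)) = (6, -9, 3)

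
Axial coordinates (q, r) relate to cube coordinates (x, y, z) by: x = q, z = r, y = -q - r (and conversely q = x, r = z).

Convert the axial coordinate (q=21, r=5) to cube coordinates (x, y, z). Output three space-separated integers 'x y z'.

x = q = 21
z = r = 5
y = -x - z = -(21) - (5) = -26

Answer: 21 -26 5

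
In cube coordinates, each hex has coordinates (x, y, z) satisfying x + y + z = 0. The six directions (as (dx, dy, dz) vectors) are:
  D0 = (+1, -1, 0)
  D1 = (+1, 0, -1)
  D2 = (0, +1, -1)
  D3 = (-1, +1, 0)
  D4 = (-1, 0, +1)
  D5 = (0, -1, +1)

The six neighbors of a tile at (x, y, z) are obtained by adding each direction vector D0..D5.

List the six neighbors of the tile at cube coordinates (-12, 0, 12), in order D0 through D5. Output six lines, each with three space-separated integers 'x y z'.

Center: (-12, 0, 12). Add each direction:
  D0: (-12, 0, 12) + (1, -1, 0) = (-11, -1, 12)
  D1: (-12, 0, 12) + (1, 0, -1) = (-11, 0, 11)
  D2: (-12, 0, 12) + (0, 1, -1) = (-12, 1, 11)
  D3: (-12, 0, 12) + (-1, 1, 0) = (-13, 1, 12)
  D4: (-12, 0, 12) + (-1, 0, 1) = (-13, 0, 13)
  D5: (-12, 0, 12) + (0, -1, 1) = (-12, -1, 13)

Answer: -11 -1 12
-11 0 11
-12 1 11
-13 1 12
-13 0 13
-12 -1 13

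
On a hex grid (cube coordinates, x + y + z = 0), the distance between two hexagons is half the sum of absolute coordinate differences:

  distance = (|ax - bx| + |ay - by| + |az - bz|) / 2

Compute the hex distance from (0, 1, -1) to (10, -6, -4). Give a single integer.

|ax - bx| = |0 - 10| = 10
|ay - by| = |1 - (-6)| = 7
|az - bz| = |-1 - (-4)| = 3
distance = (10 + 7 + 3) / 2 = 20 / 2 = 10

Answer: 10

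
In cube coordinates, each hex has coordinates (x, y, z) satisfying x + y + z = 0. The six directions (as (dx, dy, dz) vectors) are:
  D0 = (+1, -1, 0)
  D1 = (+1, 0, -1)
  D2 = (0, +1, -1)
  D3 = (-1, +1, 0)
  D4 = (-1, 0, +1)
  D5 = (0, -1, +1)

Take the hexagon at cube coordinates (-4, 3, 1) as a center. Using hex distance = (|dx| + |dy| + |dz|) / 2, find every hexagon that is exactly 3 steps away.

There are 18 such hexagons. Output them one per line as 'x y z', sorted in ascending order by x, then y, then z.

Walk ring at distance 3 from (-4, 3, 1):
Start at center + D4*3 = (-7, 3, 4)
  hex 0: (-7, 3, 4)
  hex 1: (-6, 2, 4)
  hex 2: (-5, 1, 4)
  hex 3: (-4, 0, 4)
  hex 4: (-3, 0, 3)
  hex 5: (-2, 0, 2)
  hex 6: (-1, 0, 1)
  hex 7: (-1, 1, 0)
  hex 8: (-1, 2, -1)
  hex 9: (-1, 3, -2)
  hex 10: (-2, 4, -2)
  hex 11: (-3, 5, -2)
  hex 12: (-4, 6, -2)
  hex 13: (-5, 6, -1)
  hex 14: (-6, 6, 0)
  hex 15: (-7, 6, 1)
  hex 16: (-7, 5, 2)
  hex 17: (-7, 4, 3)
Sorted: 18 hexes.

Answer: -7 3 4
-7 4 3
-7 5 2
-7 6 1
-6 2 4
-6 6 0
-5 1 4
-5 6 -1
-4 0 4
-4 6 -2
-3 0 3
-3 5 -2
-2 0 2
-2 4 -2
-1 0 1
-1 1 0
-1 2 -1
-1 3 -2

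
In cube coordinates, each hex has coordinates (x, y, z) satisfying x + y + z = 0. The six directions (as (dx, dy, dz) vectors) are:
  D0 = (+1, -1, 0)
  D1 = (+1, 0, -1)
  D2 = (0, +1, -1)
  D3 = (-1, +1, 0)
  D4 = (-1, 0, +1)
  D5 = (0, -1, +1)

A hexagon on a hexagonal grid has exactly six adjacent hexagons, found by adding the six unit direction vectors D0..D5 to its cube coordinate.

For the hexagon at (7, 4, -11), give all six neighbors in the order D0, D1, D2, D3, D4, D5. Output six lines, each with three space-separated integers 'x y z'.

Center: (7, 4, -11). Add each direction:
  D0: (7, 4, -11) + (1, -1, 0) = (8, 3, -11)
  D1: (7, 4, -11) + (1, 0, -1) = (8, 4, -12)
  D2: (7, 4, -11) + (0, 1, -1) = (7, 5, -12)
  D3: (7, 4, -11) + (-1, 1, 0) = (6, 5, -11)
  D4: (7, 4, -11) + (-1, 0, 1) = (6, 4, -10)
  D5: (7, 4, -11) + (0, -1, 1) = (7, 3, -10)

Answer: 8 3 -11
8 4 -12
7 5 -12
6 5 -11
6 4 -10
7 3 -10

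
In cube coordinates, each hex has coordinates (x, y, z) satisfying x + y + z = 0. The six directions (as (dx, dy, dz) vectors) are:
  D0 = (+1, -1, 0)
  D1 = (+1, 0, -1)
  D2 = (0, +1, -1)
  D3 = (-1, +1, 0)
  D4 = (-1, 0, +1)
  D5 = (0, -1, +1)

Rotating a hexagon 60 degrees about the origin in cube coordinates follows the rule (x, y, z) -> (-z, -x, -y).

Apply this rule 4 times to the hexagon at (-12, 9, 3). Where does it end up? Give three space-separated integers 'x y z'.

Start: (-12, 9, 3)
Step 1: (-12, 9, 3) -> (-(3), -(-12), -(9)) = (-3, 12, -9)
Step 2: (-3, 12, -9) -> (-(-9), -(-3), -(12)) = (9, 3, -12)
Step 3: (9, 3, -12) -> (-(-12), -(9), -(3)) = (12, -9, -3)
Step 4: (12, -9, -3) -> (-(-3), -(12), -(-9)) = (3, -12, 9)

Answer: 3 -12 9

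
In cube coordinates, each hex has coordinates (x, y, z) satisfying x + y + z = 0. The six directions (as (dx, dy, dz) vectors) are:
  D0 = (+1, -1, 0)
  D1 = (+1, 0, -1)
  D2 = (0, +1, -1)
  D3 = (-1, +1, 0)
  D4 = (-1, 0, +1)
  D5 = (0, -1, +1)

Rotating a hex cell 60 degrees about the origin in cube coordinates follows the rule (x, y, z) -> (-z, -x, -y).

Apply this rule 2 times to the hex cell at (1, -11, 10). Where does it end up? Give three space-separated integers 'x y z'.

Start: (1, -11, 10)
Step 1: (1, -11, 10) -> (-(10), -(1), -(-11)) = (-10, -1, 11)
Step 2: (-10, -1, 11) -> (-(11), -(-10), -(-1)) = (-11, 10, 1)

Answer: -11 10 1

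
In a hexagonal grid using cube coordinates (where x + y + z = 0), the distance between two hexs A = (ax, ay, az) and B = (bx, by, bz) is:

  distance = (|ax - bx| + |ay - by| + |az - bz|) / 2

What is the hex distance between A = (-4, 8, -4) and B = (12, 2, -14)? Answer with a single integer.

|ax - bx| = |-4 - 12| = 16
|ay - by| = |8 - 2| = 6
|az - bz| = |-4 - (-14)| = 10
distance = (16 + 6 + 10) / 2 = 32 / 2 = 16

Answer: 16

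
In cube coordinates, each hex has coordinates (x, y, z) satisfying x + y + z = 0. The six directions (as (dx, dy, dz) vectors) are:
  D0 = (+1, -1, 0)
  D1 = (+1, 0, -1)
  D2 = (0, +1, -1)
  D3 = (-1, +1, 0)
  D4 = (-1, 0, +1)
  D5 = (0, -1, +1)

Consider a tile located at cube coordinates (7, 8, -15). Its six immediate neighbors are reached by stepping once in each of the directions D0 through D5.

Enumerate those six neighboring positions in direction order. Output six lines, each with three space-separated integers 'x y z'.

Answer: 8 7 -15
8 8 -16
7 9 -16
6 9 -15
6 8 -14
7 7 -14

Derivation:
Center: (7, 8, -15). Add each direction:
  D0: (7, 8, -15) + (1, -1, 0) = (8, 7, -15)
  D1: (7, 8, -15) + (1, 0, -1) = (8, 8, -16)
  D2: (7, 8, -15) + (0, 1, -1) = (7, 9, -16)
  D3: (7, 8, -15) + (-1, 1, 0) = (6, 9, -15)
  D4: (7, 8, -15) + (-1, 0, 1) = (6, 8, -14)
  D5: (7, 8, -15) + (0, -1, 1) = (7, 7, -14)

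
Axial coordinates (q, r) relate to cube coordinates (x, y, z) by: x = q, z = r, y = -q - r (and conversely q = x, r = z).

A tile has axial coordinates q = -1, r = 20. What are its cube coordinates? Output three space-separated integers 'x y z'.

Answer: -1 -19 20

Derivation:
x = q = -1
z = r = 20
y = -x - z = -(-1) - (20) = -19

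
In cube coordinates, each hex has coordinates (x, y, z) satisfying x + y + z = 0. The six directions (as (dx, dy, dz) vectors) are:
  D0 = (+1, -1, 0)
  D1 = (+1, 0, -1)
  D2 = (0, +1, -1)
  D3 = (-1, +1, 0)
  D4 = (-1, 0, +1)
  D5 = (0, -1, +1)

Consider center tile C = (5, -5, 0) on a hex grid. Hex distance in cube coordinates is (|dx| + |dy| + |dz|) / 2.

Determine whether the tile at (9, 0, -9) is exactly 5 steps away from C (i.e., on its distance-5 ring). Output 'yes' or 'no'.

Answer: no

Derivation:
|px - cx| = |9 - 5| = 4
|py - cy| = |0 - (-5)| = 5
|pz - cz| = |-9 - 0| = 9
distance = (4+5+9)/2 = 18/2 = 9
radius = 5; distance != radius -> no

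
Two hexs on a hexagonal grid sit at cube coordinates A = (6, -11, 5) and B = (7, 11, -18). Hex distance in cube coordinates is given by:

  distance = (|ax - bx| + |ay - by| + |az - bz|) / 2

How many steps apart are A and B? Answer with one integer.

Answer: 23

Derivation:
|ax - bx| = |6 - 7| = 1
|ay - by| = |-11 - 11| = 22
|az - bz| = |5 - (-18)| = 23
distance = (1 + 22 + 23) / 2 = 46 / 2 = 23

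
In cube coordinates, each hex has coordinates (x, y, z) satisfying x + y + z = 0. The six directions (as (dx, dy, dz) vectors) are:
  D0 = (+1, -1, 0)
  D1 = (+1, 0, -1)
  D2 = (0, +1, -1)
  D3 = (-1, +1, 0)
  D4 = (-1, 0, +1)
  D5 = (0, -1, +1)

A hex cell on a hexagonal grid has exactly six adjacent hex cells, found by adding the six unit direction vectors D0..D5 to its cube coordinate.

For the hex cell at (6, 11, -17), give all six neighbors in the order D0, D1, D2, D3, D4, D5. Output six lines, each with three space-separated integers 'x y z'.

Center: (6, 11, -17). Add each direction:
  D0: (6, 11, -17) + (1, -1, 0) = (7, 10, -17)
  D1: (6, 11, -17) + (1, 0, -1) = (7, 11, -18)
  D2: (6, 11, -17) + (0, 1, -1) = (6, 12, -18)
  D3: (6, 11, -17) + (-1, 1, 0) = (5, 12, -17)
  D4: (6, 11, -17) + (-1, 0, 1) = (5, 11, -16)
  D5: (6, 11, -17) + (0, -1, 1) = (6, 10, -16)

Answer: 7 10 -17
7 11 -18
6 12 -18
5 12 -17
5 11 -16
6 10 -16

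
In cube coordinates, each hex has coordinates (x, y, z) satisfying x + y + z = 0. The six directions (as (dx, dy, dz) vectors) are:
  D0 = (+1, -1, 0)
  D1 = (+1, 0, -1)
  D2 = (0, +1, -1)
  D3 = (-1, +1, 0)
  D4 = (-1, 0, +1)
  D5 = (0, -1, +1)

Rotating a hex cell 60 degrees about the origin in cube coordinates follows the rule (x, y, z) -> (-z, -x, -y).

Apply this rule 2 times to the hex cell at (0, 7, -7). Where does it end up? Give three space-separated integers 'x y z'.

Start: (0, 7, -7)
Step 1: (0, 7, -7) -> (-(-7), -(0), -(7)) = (7, 0, -7)
Step 2: (7, 0, -7) -> (-(-7), -(7), -(0)) = (7, -7, 0)

Answer: 7 -7 0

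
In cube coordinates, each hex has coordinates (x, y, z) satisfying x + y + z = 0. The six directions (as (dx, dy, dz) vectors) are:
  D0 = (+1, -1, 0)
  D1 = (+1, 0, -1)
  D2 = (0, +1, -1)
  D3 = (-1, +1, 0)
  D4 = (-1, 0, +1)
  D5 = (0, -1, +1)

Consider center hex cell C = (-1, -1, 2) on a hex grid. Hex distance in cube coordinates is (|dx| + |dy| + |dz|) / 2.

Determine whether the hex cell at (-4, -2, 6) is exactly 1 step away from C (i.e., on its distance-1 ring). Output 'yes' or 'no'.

|px - cx| = |-4 - (-1)| = 3
|py - cy| = |-2 - (-1)| = 1
|pz - cz| = |6 - 2| = 4
distance = (3+1+4)/2 = 8/2 = 4
radius = 1; distance != radius -> no

Answer: no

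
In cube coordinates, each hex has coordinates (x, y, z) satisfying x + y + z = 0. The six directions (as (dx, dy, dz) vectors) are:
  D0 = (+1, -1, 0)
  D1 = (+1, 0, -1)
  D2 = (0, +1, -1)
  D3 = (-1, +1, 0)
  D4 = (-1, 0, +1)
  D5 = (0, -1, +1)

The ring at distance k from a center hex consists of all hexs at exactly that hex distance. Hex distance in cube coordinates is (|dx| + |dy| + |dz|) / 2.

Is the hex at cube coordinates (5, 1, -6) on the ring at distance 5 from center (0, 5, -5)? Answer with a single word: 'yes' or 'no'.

|px - cx| = |5 - 0| = 5
|py - cy| = |1 - 5| = 4
|pz - cz| = |-6 - (-5)| = 1
distance = (5+4+1)/2 = 10/2 = 5
radius = 5; distance == radius -> yes

Answer: yes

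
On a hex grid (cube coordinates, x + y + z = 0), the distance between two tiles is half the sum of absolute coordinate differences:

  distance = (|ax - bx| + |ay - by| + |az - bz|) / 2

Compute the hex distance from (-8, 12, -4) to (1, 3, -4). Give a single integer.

Answer: 9

Derivation:
|ax - bx| = |-8 - 1| = 9
|ay - by| = |12 - 3| = 9
|az - bz| = |-4 - (-4)| = 0
distance = (9 + 9 + 0) / 2 = 18 / 2 = 9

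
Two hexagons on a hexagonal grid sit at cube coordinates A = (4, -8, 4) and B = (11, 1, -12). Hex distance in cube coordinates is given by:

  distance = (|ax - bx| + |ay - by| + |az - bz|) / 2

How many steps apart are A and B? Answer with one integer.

Answer: 16

Derivation:
|ax - bx| = |4 - 11| = 7
|ay - by| = |-8 - 1| = 9
|az - bz| = |4 - (-12)| = 16
distance = (7 + 9 + 16) / 2 = 32 / 2 = 16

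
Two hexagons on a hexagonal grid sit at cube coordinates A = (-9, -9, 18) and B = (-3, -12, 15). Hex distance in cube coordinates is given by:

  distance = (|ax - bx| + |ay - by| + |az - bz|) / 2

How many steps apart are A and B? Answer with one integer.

|ax - bx| = |-9 - (-3)| = 6
|ay - by| = |-9 - (-12)| = 3
|az - bz| = |18 - 15| = 3
distance = (6 + 3 + 3) / 2 = 12 / 2 = 6

Answer: 6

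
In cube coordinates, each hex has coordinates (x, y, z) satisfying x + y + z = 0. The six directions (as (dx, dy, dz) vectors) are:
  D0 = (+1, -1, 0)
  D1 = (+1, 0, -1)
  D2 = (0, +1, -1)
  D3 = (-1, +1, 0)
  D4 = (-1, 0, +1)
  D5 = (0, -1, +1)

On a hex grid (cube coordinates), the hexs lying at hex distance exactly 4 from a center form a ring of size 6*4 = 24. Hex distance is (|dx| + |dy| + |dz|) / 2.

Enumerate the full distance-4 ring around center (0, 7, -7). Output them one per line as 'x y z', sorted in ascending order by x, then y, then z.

Answer: -4 7 -3
-4 8 -4
-4 9 -5
-4 10 -6
-4 11 -7
-3 6 -3
-3 11 -8
-2 5 -3
-2 11 -9
-1 4 -3
-1 11 -10
0 3 -3
0 11 -11
1 3 -4
1 10 -11
2 3 -5
2 9 -11
3 3 -6
3 8 -11
4 3 -7
4 4 -8
4 5 -9
4 6 -10
4 7 -11

Derivation:
Walk ring at distance 4 from (0, 7, -7):
Start at center + D4*4 = (-4, 7, -3)
  hex 0: (-4, 7, -3)
  hex 1: (-3, 6, -3)
  hex 2: (-2, 5, -3)
  hex 3: (-1, 4, -3)
  hex 4: (0, 3, -3)
  hex 5: (1, 3, -4)
  hex 6: (2, 3, -5)
  hex 7: (3, 3, -6)
  hex 8: (4, 3, -7)
  hex 9: (4, 4, -8)
  hex 10: (4, 5, -9)
  hex 11: (4, 6, -10)
  hex 12: (4, 7, -11)
  hex 13: (3, 8, -11)
  hex 14: (2, 9, -11)
  hex 15: (1, 10, -11)
  hex 16: (0, 11, -11)
  hex 17: (-1, 11, -10)
  hex 18: (-2, 11, -9)
  hex 19: (-3, 11, -8)
  hex 20: (-4, 11, -7)
  hex 21: (-4, 10, -6)
  hex 22: (-4, 9, -5)
  hex 23: (-4, 8, -4)
Sorted: 24 hexes.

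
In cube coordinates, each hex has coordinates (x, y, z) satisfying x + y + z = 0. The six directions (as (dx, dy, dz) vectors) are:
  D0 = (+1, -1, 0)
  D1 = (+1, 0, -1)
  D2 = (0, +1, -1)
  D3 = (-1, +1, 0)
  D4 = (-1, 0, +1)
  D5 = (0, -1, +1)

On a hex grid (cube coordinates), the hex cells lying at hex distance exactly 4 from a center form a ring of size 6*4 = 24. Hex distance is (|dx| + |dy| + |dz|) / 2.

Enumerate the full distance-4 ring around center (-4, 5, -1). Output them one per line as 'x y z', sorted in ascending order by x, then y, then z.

Answer: -8 5 3
-8 6 2
-8 7 1
-8 8 0
-8 9 -1
-7 4 3
-7 9 -2
-6 3 3
-6 9 -3
-5 2 3
-5 9 -4
-4 1 3
-4 9 -5
-3 1 2
-3 8 -5
-2 1 1
-2 7 -5
-1 1 0
-1 6 -5
0 1 -1
0 2 -2
0 3 -3
0 4 -4
0 5 -5

Derivation:
Walk ring at distance 4 from (-4, 5, -1):
Start at center + D4*4 = (-8, 5, 3)
  hex 0: (-8, 5, 3)
  hex 1: (-7, 4, 3)
  hex 2: (-6, 3, 3)
  hex 3: (-5, 2, 3)
  hex 4: (-4, 1, 3)
  hex 5: (-3, 1, 2)
  hex 6: (-2, 1, 1)
  hex 7: (-1, 1, 0)
  hex 8: (0, 1, -1)
  hex 9: (0, 2, -2)
  hex 10: (0, 3, -3)
  hex 11: (0, 4, -4)
  hex 12: (0, 5, -5)
  hex 13: (-1, 6, -5)
  hex 14: (-2, 7, -5)
  hex 15: (-3, 8, -5)
  hex 16: (-4, 9, -5)
  hex 17: (-5, 9, -4)
  hex 18: (-6, 9, -3)
  hex 19: (-7, 9, -2)
  hex 20: (-8, 9, -1)
  hex 21: (-8, 8, 0)
  hex 22: (-8, 7, 1)
  hex 23: (-8, 6, 2)
Sorted: 24 hexes.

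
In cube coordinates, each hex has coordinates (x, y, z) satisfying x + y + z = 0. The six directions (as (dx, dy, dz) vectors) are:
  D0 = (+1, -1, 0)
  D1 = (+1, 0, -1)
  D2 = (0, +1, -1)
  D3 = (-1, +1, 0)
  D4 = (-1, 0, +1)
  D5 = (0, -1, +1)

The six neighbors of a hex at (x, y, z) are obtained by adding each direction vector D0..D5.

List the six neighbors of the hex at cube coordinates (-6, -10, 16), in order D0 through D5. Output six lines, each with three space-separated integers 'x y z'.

Center: (-6, -10, 16). Add each direction:
  D0: (-6, -10, 16) + (1, -1, 0) = (-5, -11, 16)
  D1: (-6, -10, 16) + (1, 0, -1) = (-5, -10, 15)
  D2: (-6, -10, 16) + (0, 1, -1) = (-6, -9, 15)
  D3: (-6, -10, 16) + (-1, 1, 0) = (-7, -9, 16)
  D4: (-6, -10, 16) + (-1, 0, 1) = (-7, -10, 17)
  D5: (-6, -10, 16) + (0, -1, 1) = (-6, -11, 17)

Answer: -5 -11 16
-5 -10 15
-6 -9 15
-7 -9 16
-7 -10 17
-6 -11 17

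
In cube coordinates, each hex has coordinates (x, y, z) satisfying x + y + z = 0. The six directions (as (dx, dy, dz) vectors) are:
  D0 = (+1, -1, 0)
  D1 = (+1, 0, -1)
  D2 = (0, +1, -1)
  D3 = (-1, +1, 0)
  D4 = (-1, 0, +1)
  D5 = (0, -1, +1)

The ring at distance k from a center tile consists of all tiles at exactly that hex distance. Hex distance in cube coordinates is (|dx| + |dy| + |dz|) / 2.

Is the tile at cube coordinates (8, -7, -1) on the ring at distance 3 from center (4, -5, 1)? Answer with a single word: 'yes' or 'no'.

|px - cx| = |8 - 4| = 4
|py - cy| = |-7 - (-5)| = 2
|pz - cz| = |-1 - 1| = 2
distance = (4+2+2)/2 = 8/2 = 4
radius = 3; distance != radius -> no

Answer: no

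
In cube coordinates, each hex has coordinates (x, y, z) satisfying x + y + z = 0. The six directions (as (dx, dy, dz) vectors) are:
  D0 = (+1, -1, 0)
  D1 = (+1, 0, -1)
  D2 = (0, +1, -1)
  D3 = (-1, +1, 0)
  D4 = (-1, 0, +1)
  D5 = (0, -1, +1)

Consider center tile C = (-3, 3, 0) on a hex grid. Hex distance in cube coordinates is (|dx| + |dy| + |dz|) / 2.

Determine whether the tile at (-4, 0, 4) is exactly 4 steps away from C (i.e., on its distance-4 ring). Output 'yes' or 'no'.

Answer: yes

Derivation:
|px - cx| = |-4 - (-3)| = 1
|py - cy| = |0 - 3| = 3
|pz - cz| = |4 - 0| = 4
distance = (1+3+4)/2 = 8/2 = 4
radius = 4; distance == radius -> yes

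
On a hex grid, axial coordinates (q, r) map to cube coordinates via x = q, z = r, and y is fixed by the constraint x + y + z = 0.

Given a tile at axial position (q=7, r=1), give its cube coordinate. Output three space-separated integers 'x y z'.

Answer: 7 -8 1

Derivation:
x = q = 7
z = r = 1
y = -x - z = -(7) - (1) = -8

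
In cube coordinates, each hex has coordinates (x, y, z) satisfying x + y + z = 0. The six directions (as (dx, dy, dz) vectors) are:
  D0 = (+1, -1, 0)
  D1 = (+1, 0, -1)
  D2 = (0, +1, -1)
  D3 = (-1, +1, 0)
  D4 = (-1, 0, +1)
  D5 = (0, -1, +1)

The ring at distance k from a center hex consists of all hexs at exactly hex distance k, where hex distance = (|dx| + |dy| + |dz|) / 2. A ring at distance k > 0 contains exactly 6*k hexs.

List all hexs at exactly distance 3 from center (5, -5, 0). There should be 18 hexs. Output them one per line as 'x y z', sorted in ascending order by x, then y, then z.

Walk ring at distance 3 from (5, -5, 0):
Start at center + D4*3 = (2, -5, 3)
  hex 0: (2, -5, 3)
  hex 1: (3, -6, 3)
  hex 2: (4, -7, 3)
  hex 3: (5, -8, 3)
  hex 4: (6, -8, 2)
  hex 5: (7, -8, 1)
  hex 6: (8, -8, 0)
  hex 7: (8, -7, -1)
  hex 8: (8, -6, -2)
  hex 9: (8, -5, -3)
  hex 10: (7, -4, -3)
  hex 11: (6, -3, -3)
  hex 12: (5, -2, -3)
  hex 13: (4, -2, -2)
  hex 14: (3, -2, -1)
  hex 15: (2, -2, 0)
  hex 16: (2, -3, 1)
  hex 17: (2, -4, 2)
Sorted: 18 hexes.

Answer: 2 -5 3
2 -4 2
2 -3 1
2 -2 0
3 -6 3
3 -2 -1
4 -7 3
4 -2 -2
5 -8 3
5 -2 -3
6 -8 2
6 -3 -3
7 -8 1
7 -4 -3
8 -8 0
8 -7 -1
8 -6 -2
8 -5 -3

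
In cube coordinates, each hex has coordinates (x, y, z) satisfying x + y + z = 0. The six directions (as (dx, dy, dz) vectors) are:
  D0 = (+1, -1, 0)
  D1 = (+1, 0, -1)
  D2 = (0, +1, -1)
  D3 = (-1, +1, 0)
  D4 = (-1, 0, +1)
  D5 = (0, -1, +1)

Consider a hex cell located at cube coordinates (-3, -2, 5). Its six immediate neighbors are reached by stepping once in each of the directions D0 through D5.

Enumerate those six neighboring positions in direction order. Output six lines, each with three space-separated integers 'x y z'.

Center: (-3, -2, 5). Add each direction:
  D0: (-3, -2, 5) + (1, -1, 0) = (-2, -3, 5)
  D1: (-3, -2, 5) + (1, 0, -1) = (-2, -2, 4)
  D2: (-3, -2, 5) + (0, 1, -1) = (-3, -1, 4)
  D3: (-3, -2, 5) + (-1, 1, 0) = (-4, -1, 5)
  D4: (-3, -2, 5) + (-1, 0, 1) = (-4, -2, 6)
  D5: (-3, -2, 5) + (0, -1, 1) = (-3, -3, 6)

Answer: -2 -3 5
-2 -2 4
-3 -1 4
-4 -1 5
-4 -2 6
-3 -3 6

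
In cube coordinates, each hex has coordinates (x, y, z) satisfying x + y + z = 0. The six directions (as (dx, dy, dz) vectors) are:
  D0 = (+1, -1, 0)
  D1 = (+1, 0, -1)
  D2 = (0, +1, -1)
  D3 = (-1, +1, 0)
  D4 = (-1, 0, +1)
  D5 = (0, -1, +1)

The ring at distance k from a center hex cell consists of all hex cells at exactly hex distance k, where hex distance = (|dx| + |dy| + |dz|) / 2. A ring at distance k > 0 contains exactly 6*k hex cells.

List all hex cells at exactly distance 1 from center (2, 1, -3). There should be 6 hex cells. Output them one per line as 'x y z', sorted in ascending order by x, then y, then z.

Answer: 1 1 -2
1 2 -3
2 0 -2
2 2 -4
3 0 -3
3 1 -4

Derivation:
Walk ring at distance 1 from (2, 1, -3):
Start at center + D4*1 = (1, 1, -2)
  hex 0: (1, 1, -2)
  hex 1: (2, 0, -2)
  hex 2: (3, 0, -3)
  hex 3: (3, 1, -4)
  hex 4: (2, 2, -4)
  hex 5: (1, 2, -3)
Sorted: 6 hexes.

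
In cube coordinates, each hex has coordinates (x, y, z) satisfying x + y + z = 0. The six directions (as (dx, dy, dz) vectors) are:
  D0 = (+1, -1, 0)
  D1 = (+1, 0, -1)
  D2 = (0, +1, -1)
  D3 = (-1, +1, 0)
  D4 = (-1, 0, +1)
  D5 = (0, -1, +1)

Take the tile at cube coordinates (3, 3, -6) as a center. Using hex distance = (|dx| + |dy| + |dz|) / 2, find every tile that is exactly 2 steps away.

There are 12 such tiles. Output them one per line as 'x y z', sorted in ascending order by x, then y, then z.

Walk ring at distance 2 from (3, 3, -6):
Start at center + D4*2 = (1, 3, -4)
  hex 0: (1, 3, -4)
  hex 1: (2, 2, -4)
  hex 2: (3, 1, -4)
  hex 3: (4, 1, -5)
  hex 4: (5, 1, -6)
  hex 5: (5, 2, -7)
  hex 6: (5, 3, -8)
  hex 7: (4, 4, -8)
  hex 8: (3, 5, -8)
  hex 9: (2, 5, -7)
  hex 10: (1, 5, -6)
  hex 11: (1, 4, -5)
Sorted: 12 hexes.

Answer: 1 3 -4
1 4 -5
1 5 -6
2 2 -4
2 5 -7
3 1 -4
3 5 -8
4 1 -5
4 4 -8
5 1 -6
5 2 -7
5 3 -8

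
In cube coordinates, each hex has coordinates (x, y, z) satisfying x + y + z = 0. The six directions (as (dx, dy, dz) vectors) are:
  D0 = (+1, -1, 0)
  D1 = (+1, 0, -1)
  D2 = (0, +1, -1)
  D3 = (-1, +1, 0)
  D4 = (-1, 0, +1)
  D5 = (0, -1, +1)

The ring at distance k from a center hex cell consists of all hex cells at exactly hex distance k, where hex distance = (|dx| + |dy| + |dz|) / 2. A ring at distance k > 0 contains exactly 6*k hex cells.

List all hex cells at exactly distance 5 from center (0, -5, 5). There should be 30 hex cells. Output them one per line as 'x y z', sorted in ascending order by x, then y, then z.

Walk ring at distance 5 from (0, -5, 5):
Start at center + D4*5 = (-5, -5, 10)
  hex 0: (-5, -5, 10)
  hex 1: (-4, -6, 10)
  hex 2: (-3, -7, 10)
  hex 3: (-2, -8, 10)
  hex 4: (-1, -9, 10)
  hex 5: (0, -10, 10)
  hex 6: (1, -10, 9)
  hex 7: (2, -10, 8)
  hex 8: (3, -10, 7)
  hex 9: (4, -10, 6)
  hex 10: (5, -10, 5)
  hex 11: (5, -9, 4)
  hex 12: (5, -8, 3)
  hex 13: (5, -7, 2)
  hex 14: (5, -6, 1)
  hex 15: (5, -5, 0)
  hex 16: (4, -4, 0)
  hex 17: (3, -3, 0)
  hex 18: (2, -2, 0)
  hex 19: (1, -1, 0)
  hex 20: (0, 0, 0)
  hex 21: (-1, 0, 1)
  hex 22: (-2, 0, 2)
  hex 23: (-3, 0, 3)
  hex 24: (-4, 0, 4)
  hex 25: (-5, 0, 5)
  hex 26: (-5, -1, 6)
  hex 27: (-5, -2, 7)
  hex 28: (-5, -3, 8)
  hex 29: (-5, -4, 9)
Sorted: 30 hexes.

Answer: -5 -5 10
-5 -4 9
-5 -3 8
-5 -2 7
-5 -1 6
-5 0 5
-4 -6 10
-4 0 4
-3 -7 10
-3 0 3
-2 -8 10
-2 0 2
-1 -9 10
-1 0 1
0 -10 10
0 0 0
1 -10 9
1 -1 0
2 -10 8
2 -2 0
3 -10 7
3 -3 0
4 -10 6
4 -4 0
5 -10 5
5 -9 4
5 -8 3
5 -7 2
5 -6 1
5 -5 0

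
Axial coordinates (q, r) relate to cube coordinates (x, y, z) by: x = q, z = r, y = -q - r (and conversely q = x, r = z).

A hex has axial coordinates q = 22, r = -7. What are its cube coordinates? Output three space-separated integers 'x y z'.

x = q = 22
z = r = -7
y = -x - z = -(22) - (-7) = -15

Answer: 22 -15 -7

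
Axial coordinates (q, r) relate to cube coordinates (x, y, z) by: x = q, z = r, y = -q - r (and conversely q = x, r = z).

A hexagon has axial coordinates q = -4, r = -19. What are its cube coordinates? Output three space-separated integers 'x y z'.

x = q = -4
z = r = -19
y = -x - z = -(-4) - (-19) = 23

Answer: -4 23 -19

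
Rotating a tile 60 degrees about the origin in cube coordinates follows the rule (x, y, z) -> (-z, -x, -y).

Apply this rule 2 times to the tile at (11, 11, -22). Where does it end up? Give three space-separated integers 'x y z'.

Answer: 11 -22 11

Derivation:
Start: (11, 11, -22)
Step 1: (11, 11, -22) -> (-(-22), -(11), -(11)) = (22, -11, -11)
Step 2: (22, -11, -11) -> (-(-11), -(22), -(-11)) = (11, -22, 11)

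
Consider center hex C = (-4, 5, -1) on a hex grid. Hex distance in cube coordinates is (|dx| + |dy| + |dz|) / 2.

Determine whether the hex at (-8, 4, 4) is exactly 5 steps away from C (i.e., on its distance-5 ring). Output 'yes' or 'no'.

|px - cx| = |-8 - (-4)| = 4
|py - cy| = |4 - 5| = 1
|pz - cz| = |4 - (-1)| = 5
distance = (4+1+5)/2 = 10/2 = 5
radius = 5; distance == radius -> yes

Answer: yes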